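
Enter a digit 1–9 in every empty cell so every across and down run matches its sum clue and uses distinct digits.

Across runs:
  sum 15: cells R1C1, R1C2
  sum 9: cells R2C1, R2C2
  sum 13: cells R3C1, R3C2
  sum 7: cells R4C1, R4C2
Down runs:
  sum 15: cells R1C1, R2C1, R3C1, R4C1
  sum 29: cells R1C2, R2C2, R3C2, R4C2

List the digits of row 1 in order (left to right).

8, 7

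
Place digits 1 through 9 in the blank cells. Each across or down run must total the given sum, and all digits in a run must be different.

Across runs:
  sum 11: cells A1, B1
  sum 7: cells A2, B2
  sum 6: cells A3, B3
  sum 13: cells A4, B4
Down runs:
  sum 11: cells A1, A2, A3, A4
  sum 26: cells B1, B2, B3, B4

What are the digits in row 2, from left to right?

11 in 4 cells must be {1,2,3,5}.
Only 5 fits A4 under both its across sum 13 and down sum 11.
B4 = 13 − 5 = 8 completes the 13 across.
Nothing is forced directly, so branch on A1, whose candidates are 2 or 3. If A1 = 3: then B1 would have to be in {8} for the 11 across but in {2,3,4,5,6,7,9} for the 26 down — contradiction. So A1 = 2.
B1 = 11 − 2 = 9 completes the 11 across.
A3 = 1: the only remaining digit allowed by both the 6 across and the 11 down.
B3 = 6 − 1 = 5 completes the 6 across.
A2 = 11 − 8 = 3 completes the 11 down.
B2 = 7 − 3 = 4 completes the 7 across.

3 4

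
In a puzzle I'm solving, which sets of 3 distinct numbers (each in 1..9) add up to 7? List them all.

{1,2,4}

3 distinct digits from 1–9 sum between 6 and 24.
Only one set works: {1,2,4}.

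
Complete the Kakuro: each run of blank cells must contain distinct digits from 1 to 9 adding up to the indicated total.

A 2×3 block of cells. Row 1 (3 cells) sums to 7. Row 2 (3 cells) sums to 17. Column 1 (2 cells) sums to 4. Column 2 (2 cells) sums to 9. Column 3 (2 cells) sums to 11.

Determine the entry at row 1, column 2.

7 in 3 cells must be {1,2,4}; 4 in 2 cells must be {1,3}.
The 7 across and the 4 down share only 1, so (1,1) = 1.
(2,1) = 4 − 1 = 3 completes the 4 down.
Nothing is forced directly, so branch on (1,2), whose candidates are 2 or 4. If (1,2) = 2: that forces (1,3) = 4, after which (2,2) would have to be in {5,6,8,9} for the 17 across but in {7} for the 9 down — contradiction. So (1,2) = 4.
(1,3) = 7 − 5 = 2 completes the 7 across.
(2,2) = 9 − 4 = 5 completes the 9 down.
(2,3) = 17 − 8 = 9 completes the 17 across.

4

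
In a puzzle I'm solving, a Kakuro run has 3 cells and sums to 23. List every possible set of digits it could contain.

3 distinct digits from 1–9 sum between 6 and 24.
Only one set works: {6,8,9}.

{6,8,9}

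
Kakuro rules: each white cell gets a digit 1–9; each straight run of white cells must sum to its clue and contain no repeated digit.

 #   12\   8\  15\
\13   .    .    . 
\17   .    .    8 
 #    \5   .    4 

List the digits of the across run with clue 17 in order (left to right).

R1C3 = 15 − 12 = 3 completes the 15 down.
R3C2 = 5 − 4 = 1 completes the 5 across.
Nothing is forced directly, so branch on R1C2, whose candidates are 2 or 4. If R1C2 = 4: then R1C1 would have to be in {6} for the 13 across but in {3,4,5,7,8,9} for the 12 down — contradiction. So R1C2 = 2.
R1C1 = 13 − 5 = 8 completes the 13 across.
R2C1 = 12 − 8 = 4 completes the 12 down.
R2C2 = 17 − 12 = 5 completes the 17 across.

4 5 8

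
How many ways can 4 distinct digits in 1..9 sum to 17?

9

4 distinct digits from 1–9 sum between 10 and 30.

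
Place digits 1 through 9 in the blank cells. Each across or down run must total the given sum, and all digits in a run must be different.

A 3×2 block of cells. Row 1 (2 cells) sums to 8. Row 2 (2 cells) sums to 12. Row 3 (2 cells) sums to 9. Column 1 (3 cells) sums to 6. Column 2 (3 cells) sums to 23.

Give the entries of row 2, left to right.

3 9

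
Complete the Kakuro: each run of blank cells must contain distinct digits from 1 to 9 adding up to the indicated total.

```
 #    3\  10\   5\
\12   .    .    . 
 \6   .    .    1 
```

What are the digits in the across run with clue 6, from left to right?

6 in 3 cells must be {1,2,3}; 3 in 2 cells must be {1,2}.
R1C3 = 5 − 1 = 4 completes the 5 down.
Given what's placed, R2C1 must be 2 to fit the 6 across and 3 down.
R2C2 = 6 − 3 = 3 completes the 6 across.
R1C1 = 3 − 2 = 1 completes the 3 down.
R1C2 = 12 − 5 = 7 completes the 12 across.

2 3 1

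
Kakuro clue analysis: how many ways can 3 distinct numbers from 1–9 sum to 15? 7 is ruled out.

3 distinct digits from 1–9 sum between 6 and 24.
Dropping sets that contain 7.
Enumerating: {1,5,9}, {1,6,8}, {2,4,9}, {2,5,8}, {3,4,8}, {4,5,6}.

6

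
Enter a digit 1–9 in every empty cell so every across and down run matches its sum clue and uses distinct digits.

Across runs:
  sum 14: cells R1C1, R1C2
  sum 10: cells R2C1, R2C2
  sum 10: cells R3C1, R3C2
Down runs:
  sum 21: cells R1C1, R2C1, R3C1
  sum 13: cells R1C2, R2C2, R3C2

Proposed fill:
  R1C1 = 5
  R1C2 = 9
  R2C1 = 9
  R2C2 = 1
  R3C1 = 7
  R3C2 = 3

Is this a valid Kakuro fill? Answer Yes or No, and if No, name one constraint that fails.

Across: 5+9=14; 9+1=10; 7+3=10. Down: 5+9+7=21; 9+1+3=13. No digit repeats within any run.

Yes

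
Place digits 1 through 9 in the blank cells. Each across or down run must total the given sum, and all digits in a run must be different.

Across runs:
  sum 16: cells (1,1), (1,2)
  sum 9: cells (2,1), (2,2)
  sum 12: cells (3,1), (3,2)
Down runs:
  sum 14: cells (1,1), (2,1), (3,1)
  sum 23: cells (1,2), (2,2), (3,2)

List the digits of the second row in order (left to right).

3, 6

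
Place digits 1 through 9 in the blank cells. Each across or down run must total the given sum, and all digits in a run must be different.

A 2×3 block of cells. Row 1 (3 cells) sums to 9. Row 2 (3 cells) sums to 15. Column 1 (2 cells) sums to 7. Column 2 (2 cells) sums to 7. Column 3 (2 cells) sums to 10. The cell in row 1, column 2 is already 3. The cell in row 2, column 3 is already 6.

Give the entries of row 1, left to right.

2 3 4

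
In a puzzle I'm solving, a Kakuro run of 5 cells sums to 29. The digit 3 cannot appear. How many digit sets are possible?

4

5 distinct digits from 1–9 sum between 15 and 35.
Dropping sets that contain 3.
Enumerating: {1,4,7,8,9}, {1,5,6,8,9}, {2,4,6,8,9}, {2,5,6,7,9}.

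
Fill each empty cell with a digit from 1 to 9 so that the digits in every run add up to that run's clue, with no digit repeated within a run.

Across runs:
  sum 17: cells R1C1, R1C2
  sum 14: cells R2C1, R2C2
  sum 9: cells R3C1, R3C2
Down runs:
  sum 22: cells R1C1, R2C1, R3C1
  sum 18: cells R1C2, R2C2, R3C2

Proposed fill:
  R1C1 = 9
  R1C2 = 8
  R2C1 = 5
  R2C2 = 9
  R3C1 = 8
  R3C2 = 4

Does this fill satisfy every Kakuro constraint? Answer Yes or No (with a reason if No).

No — the across run R3C1–R3C2 sums to 12, not 9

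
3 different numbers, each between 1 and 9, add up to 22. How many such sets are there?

3 distinct digits from 1–9 sum between 6 and 24.
Enumerating: {5,8,9}, {6,7,9}.

2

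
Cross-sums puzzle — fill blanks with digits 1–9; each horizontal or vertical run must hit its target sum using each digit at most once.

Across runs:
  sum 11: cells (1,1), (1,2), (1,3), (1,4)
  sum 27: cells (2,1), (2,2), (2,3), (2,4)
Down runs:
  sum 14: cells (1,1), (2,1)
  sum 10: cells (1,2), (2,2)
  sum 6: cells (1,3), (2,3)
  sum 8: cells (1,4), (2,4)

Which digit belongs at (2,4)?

6

11 in 4 cells must be {1,2,3,5}.
Only 5 fits (1,1) under both its across sum 11 and down sum 14.
(2,1) = 14 − 5 = 9 completes the 14 down.
Nothing is forced directly, so branch on (1,3), whose candidates are 1 or 2. If (1,3) = 2: that forces (2,3) = 4, (2,4) = 6, after which (1,4) would have to be in {1,3} for the 11 across but in {2} for the 8 down — contradiction. So (1,3) = 1.
(2,3) = 6 − 1 = 5 completes the 6 down.
No cell is forced outright now. (2,2) can only be 6 or 7 (the digits allowed by both its 27 across and its 10 down). If (2,2) = 6: then (1,2) would have to be in {2,3} for the 11 across but in {4} for the 10 down — contradiction. So (2,2) = 7.
(1,2) = 10 − 7 = 3 completes the 10 down.
(1,4) = 11 − 9 = 2 completes the 11 across.
(2,4) = 27 − 21 = 6 completes the 27 across.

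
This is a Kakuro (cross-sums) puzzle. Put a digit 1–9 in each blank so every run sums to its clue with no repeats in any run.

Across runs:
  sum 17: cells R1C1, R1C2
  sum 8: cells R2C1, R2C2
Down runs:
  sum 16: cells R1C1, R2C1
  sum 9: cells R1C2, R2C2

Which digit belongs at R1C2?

8

17 in 2 cells must be {8,9}; 16 in 2 cells must be {7,9}.
The 17 across and the 16 down share only 9, so R1C1 = 9.
R1C2 = 17 − 9 = 8 completes the 17 across.
R2C1 = 16 − 9 = 7 completes the 16 down.
R2C2 = 8 − 7 = 1 completes the 8 across.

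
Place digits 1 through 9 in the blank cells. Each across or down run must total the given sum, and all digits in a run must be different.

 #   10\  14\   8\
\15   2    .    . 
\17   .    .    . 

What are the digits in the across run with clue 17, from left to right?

8, 6, 3

R2C1 = 10 − 2 = 8 completes the 10 down.
Nothing is forced directly, so branch on R2C2, whose candidates are 5 or 6. If R2C2 = 5: that forces R1C2 = 9, after which R1C3 would have to be in {4} for the 15 across but in {1,2,3,5,6,7} for the 8 down — contradiction. So R2C2 = 6.
R1C2 = 14 − 6 = 8 completes the 14 down.
R1C3 = 15 − 10 = 5 completes the 15 across.
R2C3 = 17 − 14 = 3 completes the 17 across.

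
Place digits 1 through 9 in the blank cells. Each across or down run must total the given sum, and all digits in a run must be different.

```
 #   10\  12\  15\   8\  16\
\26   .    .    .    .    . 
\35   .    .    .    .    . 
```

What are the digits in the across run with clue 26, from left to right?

2, 5, 9, 3, 7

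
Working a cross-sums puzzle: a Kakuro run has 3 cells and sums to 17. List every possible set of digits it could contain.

{1,7,9}; {2,6,9}; {2,7,8}; {3,5,9}; {3,6,8}; {4,5,8}; {4,6,7}

3 distinct digits from 1–9 sum between 6 and 24.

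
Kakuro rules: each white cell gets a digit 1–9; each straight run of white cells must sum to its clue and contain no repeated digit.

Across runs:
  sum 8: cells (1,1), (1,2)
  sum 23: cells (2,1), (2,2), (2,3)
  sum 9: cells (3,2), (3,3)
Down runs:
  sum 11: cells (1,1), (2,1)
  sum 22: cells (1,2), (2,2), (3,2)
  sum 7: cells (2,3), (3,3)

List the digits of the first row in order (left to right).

3 5

23 in 3 cells must be {6,8,9}.
The 23 across and the 7 down share only 6, so (2,3) = 6.
(3,3) = 7 − 6 = 1 completes the 7 down.
(3,2) = 9 − 1 = 8 completes the 9 across.
(1,2) = 5: the only remaining digit allowed by both the 8 across and the 22 down.
(2,2) = 22 − 13 = 9 completes the 22 down.
(1,1) = 8 − 5 = 3 completes the 8 across.
(2,1) = 23 − 15 = 8 completes the 23 across.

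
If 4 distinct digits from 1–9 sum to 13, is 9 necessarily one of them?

No

Counterexample: {1,2,3,7} sums to 13 without using 9.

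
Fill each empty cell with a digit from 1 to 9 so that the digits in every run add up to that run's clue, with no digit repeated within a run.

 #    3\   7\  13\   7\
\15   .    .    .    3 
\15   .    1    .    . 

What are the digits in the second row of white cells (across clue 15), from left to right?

2, 1, 8, 4

3 in 2 cells must be {1,2}.
R1C2 = 7 − 1 = 6 completes the 7 down.
R2C1 = 2: the only remaining digit allowed by both the 15 across and the 3 down.
R2C4 = 7 − 3 = 4 completes the 7 down.
R1C1 = 3 − 2 = 1 completes the 3 down.
R1C3 = 15 − 10 = 5 completes the 15 across.
R2C3 = 15 − 7 = 8 completes the 15 across.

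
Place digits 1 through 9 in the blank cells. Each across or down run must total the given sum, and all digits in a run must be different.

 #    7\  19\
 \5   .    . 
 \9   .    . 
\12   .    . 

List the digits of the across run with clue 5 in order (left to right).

1, 4

7 in 3 cells must be {1,2,4}.
The 12 across and the 7 down share only 4, so R3C1 = 4.
R3C2 = 12 − 4 = 8 completes the 12 across.
Nothing is forced directly, so branch on R1C1, whose candidates are 1 or 2. If R1C1 = 2: then R1C2 would have to be in {3} for the 5 across but in {2,4,5,6,7,9} for the 19 down — contradiction. So R1C1 = 1.
R1C2 = 5 − 1 = 4 completes the 5 across.
R2C1 = 7 − 5 = 2 completes the 7 down.
R2C2 = 9 − 2 = 7 completes the 9 across.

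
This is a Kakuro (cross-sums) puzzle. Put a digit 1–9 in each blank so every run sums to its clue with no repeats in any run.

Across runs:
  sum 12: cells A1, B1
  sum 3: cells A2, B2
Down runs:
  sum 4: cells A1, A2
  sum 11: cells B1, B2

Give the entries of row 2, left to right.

1 2

3 in 2 cells must be {1,2}; 4 in 2 cells must be {1,3}.
The 12 across and the 4 down share only 3, so A1 = 3.
B1 = 12 − 3 = 9 completes the 12 across.
A2 = 4 − 3 = 1 completes the 4 down.
B2 = 3 − 1 = 2 completes the 3 across.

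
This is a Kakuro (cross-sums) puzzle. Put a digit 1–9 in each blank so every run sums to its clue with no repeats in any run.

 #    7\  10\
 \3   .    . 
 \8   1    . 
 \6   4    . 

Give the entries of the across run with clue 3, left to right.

2 1

3 in 2 cells must be {1,2}; 7 in 3 cells must be {1,2,4}.
R1C1 = 7 − 5 = 2 completes the 7 down.
R1C2 = 3 − 2 = 1 completes the 3 across.
R2C2 = 8 − 1 = 7 completes the 8 across.
R3C2 = 6 − 4 = 2 completes the 6 across.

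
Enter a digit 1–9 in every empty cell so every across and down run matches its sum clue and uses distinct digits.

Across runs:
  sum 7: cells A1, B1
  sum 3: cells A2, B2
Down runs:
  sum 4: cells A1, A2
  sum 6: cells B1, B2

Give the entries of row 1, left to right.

3, 4

3 in 2 cells must be {1,2}; 4 in 2 cells must be {1,3}.
The 3 across and the 4 down share only 1, so A2 = 1.
B2 = 3 − 1 = 2 completes the 3 across.
A1 = 4 − 1 = 3 completes the 4 down.
B1 = 7 − 3 = 4 completes the 7 across.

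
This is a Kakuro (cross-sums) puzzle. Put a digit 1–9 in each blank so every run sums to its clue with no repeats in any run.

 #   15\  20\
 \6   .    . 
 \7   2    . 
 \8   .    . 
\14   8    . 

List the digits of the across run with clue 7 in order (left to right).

2, 5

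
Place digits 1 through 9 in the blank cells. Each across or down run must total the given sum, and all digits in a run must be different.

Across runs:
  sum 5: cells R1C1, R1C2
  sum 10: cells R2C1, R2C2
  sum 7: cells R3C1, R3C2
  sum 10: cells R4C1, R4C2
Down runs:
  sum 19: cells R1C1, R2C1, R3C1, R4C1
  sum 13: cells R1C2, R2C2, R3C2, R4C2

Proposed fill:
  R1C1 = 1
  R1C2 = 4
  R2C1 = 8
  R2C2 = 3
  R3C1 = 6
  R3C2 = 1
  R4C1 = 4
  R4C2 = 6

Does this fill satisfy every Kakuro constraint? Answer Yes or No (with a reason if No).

No — the down run R1C2–R4C2 sums to 14, not 13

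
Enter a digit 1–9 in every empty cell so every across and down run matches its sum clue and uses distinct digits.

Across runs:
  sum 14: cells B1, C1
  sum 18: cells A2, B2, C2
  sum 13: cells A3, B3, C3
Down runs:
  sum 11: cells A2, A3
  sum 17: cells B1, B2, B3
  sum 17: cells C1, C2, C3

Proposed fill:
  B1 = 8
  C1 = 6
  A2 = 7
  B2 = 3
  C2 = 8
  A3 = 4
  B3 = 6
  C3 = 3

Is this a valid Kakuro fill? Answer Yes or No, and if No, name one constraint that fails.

Across: 8+6=14; 7+3+8=18; 4+6+3=13. Down: 7+4=11; 8+3+6=17; 6+8+3=17. No digit repeats within any run.

Yes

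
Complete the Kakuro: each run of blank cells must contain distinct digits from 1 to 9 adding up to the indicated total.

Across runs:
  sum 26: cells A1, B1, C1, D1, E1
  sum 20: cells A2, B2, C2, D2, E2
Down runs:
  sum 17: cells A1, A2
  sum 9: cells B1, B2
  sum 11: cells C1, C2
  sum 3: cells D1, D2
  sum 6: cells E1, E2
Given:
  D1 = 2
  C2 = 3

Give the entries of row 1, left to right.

9, 3, 8, 2, 4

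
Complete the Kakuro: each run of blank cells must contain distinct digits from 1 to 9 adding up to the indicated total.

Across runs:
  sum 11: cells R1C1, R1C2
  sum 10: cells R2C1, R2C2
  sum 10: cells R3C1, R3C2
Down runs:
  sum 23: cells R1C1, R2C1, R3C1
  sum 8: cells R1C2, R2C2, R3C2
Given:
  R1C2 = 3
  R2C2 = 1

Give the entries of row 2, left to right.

23 in 3 cells must be {6,8,9}.
R1C1 = 11 − 3 = 8 completes the 11 across.
R2C1 = 10 − 1 = 9 completes the 10 across.
R3C1 = 23 − 17 = 6 completes the 23 down.
R3C2 = 10 − 6 = 4 completes the 10 across.

9, 1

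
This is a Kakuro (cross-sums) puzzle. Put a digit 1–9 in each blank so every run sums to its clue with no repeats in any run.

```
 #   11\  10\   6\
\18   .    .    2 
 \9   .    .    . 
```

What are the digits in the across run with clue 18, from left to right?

R2C3 = 6 − 2 = 4 completes the 6 down.
No cell is forced outright now. R2C1 can only be 2 or 3 (the digits allowed by both its 9 across and its 11 down). If R2C1 = 3: then R1C1 would have to be in {7,9} for the 18 across but in {8} for the 11 down — contradiction. So R2C1 = 2.
R1C1 = 11 − 2 = 9 completes the 11 down.
R1C2 = 18 − 11 = 7 completes the 18 across.
R2C2 = 9 − 6 = 3 completes the 9 across.

9 7 2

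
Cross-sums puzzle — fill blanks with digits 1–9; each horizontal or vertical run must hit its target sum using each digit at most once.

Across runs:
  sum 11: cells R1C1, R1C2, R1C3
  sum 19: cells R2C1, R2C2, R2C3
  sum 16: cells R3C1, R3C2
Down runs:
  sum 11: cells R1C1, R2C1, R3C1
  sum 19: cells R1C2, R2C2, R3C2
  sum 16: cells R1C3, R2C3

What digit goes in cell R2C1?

16 in 2 cells must be {7,9}.
Only 7 fits R1C3 under both its across sum 11 and down sum 16.
R2C3 = 16 − 7 = 9 completes the 16 down.
The 16 across and the 11 down share only 7, so R3C1 = 7.
R3C2 = 16 − 7 = 9 completes the 16 across.
R1C2 = 3: the only remaining digit allowed by both the 11 across and the 19 down.
Given what's placed, R2C1 must be 3 to fit the 19 across and 11 down.

3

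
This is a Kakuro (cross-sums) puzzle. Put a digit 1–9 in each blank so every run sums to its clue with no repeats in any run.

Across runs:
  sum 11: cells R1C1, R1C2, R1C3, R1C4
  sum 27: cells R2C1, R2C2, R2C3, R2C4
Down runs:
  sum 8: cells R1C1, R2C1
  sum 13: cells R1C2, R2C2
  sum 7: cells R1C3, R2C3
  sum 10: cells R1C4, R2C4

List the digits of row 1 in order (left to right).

11 in 4 cells must be {1,2,3,5}.
Only 5 fits R1C2 under both its across sum 11 and down sum 13.
R2C2 = 13 − 5 = 8 completes the 13 down.
Nothing is forced directly, so branch on R1C3, whose candidates are 1 or 2 or 3. If R1C3 = 1: that forces R2C3 = 6, after which R2C1 would have to be in {4,9} for the 27 across but in {1,2,3,5,6,7} for the 8 down — contradiction. If R1C3 = 2: then R2C3 would have to be in {3,4,6,7,9} for the 27 across but in {5} for the 7 down — contradiction. So R1C3 = 3.
R2C3 = 7 − 3 = 4 completes the 7 down.
R2C1 = 6: the only remaining digit allowed by both the 27 across and the 8 down.
R2C4 = 27 − 18 = 9 completes the 27 across.
R1C1 = 8 − 6 = 2 completes the 8 down.
R1C4 = 11 − 10 = 1 completes the 11 across.

2, 5, 3, 1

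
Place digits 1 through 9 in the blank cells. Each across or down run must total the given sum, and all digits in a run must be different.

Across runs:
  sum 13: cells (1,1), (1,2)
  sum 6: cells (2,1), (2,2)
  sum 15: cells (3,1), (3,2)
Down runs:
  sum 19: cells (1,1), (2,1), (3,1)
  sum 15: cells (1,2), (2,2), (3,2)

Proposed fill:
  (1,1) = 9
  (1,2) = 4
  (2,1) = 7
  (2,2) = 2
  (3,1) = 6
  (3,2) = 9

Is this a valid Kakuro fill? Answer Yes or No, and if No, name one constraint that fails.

No — the down run (1,1)–(3,1) sums to 22, not 19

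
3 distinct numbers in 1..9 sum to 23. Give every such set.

{6,8,9}

3 distinct digits from 1–9 sum between 6 and 24.
Only one set works: {6,8,9}.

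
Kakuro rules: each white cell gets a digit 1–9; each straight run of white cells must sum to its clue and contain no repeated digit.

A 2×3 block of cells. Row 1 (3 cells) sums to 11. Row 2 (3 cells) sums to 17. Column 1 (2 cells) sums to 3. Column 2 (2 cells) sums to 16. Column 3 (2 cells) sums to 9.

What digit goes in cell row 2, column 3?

3 in 2 cells must be {1,2}; 16 in 2 cells must be {7,9}.
The 11 across and the 16 down share only 7, so (1,2) = 7.
(2,2) = 16 − 7 = 9 completes the 16 down.
Given what's placed, (1,1) must be 1 to fit the 11 across and 3 down.
(1,3) = 11 − 8 = 3 completes the 11 across.
(2,1) = 3 − 1 = 2 completes the 3 down.
(2,3) = 17 − 11 = 6 completes the 17 across.

6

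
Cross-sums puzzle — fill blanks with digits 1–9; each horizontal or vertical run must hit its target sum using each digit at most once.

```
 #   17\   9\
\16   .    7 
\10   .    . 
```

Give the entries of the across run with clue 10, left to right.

8 2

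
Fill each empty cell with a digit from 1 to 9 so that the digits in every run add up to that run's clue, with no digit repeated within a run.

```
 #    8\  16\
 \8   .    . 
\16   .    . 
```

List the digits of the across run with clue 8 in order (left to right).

16 in 2 cells must be {7,9}.
The 8 across and the 16 down share only 7, so R1C2 = 7.
The 16 across and the 8 down share only 7, so R2C1 = 7.
R2C2 = 16 − 7 = 9 completes the 16 across.
R1C1 = 8 − 7 = 1 completes the 8 across.

1 7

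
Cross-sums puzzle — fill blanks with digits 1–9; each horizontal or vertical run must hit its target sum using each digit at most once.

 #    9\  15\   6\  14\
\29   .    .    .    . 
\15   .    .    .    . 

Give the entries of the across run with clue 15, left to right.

2 7 1 5

29 in 4 cells must be {5,7,8,9}.
Only 5 fits R1C3 under both its across sum 29 and down sum 6.
R2C3 = 6 − 5 = 1 completes the 6 down.
Nothing is forced directly, so branch on R1C1, whose candidates are 7 or 8. If R1C1 = 8: that forces R1C4 = 9, after which R2C1 would have to be in {2,3,4,5,6,7,8,9} for the 15 across but in {1} for the 9 down — contradiction. So R1C1 = 7.
R2C1 = 9 − 7 = 2 completes the 9 down.
No cell is forced outright now. R1C2 can only be 8 or 9 (the digits allowed by both its 29 across and its 15 down). If R1C2 = 9: that forces R1C4 = 8, after which R2C2 would have to be in {3,4,5,7,8,9} for the 15 across but in {6} for the 15 down — contradiction. So R1C2 = 8.
R1C4 = 29 − 20 = 9 completes the 29 across.
R2C2 = 15 − 8 = 7 completes the 15 down.
R2C4 = 15 − 10 = 5 completes the 15 across.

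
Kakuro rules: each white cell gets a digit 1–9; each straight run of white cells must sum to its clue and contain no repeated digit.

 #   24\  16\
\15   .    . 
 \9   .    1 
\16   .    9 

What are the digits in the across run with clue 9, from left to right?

8 1

16 in 2 cells must be {7,9}; 24 in 3 cells must be {7,8,9}.
R1C2 = 16 − 10 = 6 completes the 16 down.
R2C1 = 9 − 1 = 8 completes the 9 across.
R3C1 = 16 − 9 = 7 completes the 16 across.
R1C1 = 15 − 6 = 9 completes the 15 across.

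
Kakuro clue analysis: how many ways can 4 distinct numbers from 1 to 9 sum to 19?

4 distinct digits from 1–9 sum between 10 and 30.

11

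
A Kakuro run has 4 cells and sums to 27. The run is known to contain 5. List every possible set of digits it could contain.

4 distinct digits from 1–9 sum between 10 and 30.
Keeping only sets containing 5.
Only one set works: {5,6,7,9}.

{5,6,7,9}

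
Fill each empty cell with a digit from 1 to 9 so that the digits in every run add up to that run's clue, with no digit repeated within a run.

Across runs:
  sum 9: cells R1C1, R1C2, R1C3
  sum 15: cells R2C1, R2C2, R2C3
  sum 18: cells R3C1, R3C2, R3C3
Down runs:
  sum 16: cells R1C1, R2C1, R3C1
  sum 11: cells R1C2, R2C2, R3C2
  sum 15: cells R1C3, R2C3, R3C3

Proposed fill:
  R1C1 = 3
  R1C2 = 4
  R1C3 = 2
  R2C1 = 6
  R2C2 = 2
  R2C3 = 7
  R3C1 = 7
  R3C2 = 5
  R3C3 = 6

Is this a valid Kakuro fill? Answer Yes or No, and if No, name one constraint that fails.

Yes

Across: 3+4+2=9; 6+2+7=15; 7+5+6=18. Down: 3+6+7=16; 4+2+5=11; 2+7+6=15. No digit repeats within any run.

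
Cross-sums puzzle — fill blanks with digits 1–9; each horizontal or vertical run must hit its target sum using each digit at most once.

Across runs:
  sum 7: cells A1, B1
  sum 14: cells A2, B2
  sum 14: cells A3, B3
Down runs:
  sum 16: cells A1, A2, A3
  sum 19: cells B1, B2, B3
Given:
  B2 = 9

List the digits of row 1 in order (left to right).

3 4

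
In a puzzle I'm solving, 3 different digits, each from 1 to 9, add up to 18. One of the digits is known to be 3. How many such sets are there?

3 distinct digits from 1–9 sum between 6 and 24.
Keeping only sets containing 3.
Enumerating: {3,6,9}, {3,7,8}.

2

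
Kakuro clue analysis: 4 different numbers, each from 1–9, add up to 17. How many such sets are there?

9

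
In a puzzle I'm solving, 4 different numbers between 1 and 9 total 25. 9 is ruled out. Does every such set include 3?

No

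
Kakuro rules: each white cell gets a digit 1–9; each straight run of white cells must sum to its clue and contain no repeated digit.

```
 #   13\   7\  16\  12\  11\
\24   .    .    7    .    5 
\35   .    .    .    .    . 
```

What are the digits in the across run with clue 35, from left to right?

7 5 9 8 6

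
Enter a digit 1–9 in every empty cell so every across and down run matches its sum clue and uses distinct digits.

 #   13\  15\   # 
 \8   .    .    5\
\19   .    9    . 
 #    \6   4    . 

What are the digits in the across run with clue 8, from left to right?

6 2

R1C2 = 15 − 13 = 2 completes the 15 down.
R3C3 = 6 − 4 = 2 completes the 6 across.
R1C1 = 8 − 2 = 6 completes the 8 across.
R2C1 = 13 − 6 = 7 completes the 13 down.
R2C3 = 19 − 16 = 3 completes the 19 across.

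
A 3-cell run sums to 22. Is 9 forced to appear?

Yes

Every partition of 22 into 3 distinct digits includes 9: {5,8,9}, {6,7,9}.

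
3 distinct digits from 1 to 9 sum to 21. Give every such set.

{4,8,9}; {5,7,9}; {6,7,8}

3 distinct digits from 1–9 sum between 6 and 24.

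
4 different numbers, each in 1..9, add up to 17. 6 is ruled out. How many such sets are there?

6

4 distinct digits from 1–9 sum between 10 and 30.
Dropping sets that contain 6.
Enumerating: {1,2,5,9}, {1,3,4,9}, {1,3,5,8}, {1,4,5,7}, {2,3,4,8}, {2,3,5,7}.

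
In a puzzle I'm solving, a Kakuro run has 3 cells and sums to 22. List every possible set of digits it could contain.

{5,8,9}; {6,7,9}

3 distinct digits from 1–9 sum between 6 and 24.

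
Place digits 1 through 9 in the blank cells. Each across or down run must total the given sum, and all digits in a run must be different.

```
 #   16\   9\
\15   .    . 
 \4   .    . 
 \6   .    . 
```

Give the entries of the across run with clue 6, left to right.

4, 2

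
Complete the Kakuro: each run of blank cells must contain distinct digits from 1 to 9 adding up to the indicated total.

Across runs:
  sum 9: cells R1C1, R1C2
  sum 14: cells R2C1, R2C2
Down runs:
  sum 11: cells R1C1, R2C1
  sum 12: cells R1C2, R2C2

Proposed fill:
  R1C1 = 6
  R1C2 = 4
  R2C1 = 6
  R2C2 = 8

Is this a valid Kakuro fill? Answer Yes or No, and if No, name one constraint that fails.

No — the down run R1C1–R2C1 sums to 12, not 11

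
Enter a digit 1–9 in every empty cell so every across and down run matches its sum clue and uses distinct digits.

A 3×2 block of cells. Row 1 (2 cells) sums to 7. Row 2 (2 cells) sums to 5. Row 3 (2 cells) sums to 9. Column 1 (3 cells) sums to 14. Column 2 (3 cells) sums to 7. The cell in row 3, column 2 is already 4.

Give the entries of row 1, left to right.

6 1

7 in 3 cells must be {1,2,4}.
(3,1) = 9 − 4 = 5 completes the 9 across.
Nothing is forced directly, so branch on (1,2), whose candidates are 1 or 2. If (1,2) = 2: then (1,1) would have to be in {5} for the 7 across but in {1,2,3,6,7,8} for the 14 down — contradiction. So (1,2) = 1.
(1,1) = 7 − 1 = 6 completes the 7 across.
(2,1) = 14 − 11 = 3 completes the 14 down.
(2,2) = 5 − 3 = 2 completes the 5 across.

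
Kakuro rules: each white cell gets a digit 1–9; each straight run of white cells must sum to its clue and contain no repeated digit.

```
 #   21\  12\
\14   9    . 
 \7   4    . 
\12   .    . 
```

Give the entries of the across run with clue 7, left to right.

R1C2 = 14 − 9 = 5 completes the 14 across.
R2C2 = 7 − 4 = 3 completes the 7 across.
R3C1 = 21 − 13 = 8 completes the 21 down.
R3C2 = 12 − 8 = 4 completes the 12 across.

4 3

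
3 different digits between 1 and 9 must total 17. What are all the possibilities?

3 distinct digits from 1–9 sum between 6 and 24.

{1,7,9}; {2,6,9}; {2,7,8}; {3,5,9}; {3,6,8}; {4,5,8}; {4,6,7}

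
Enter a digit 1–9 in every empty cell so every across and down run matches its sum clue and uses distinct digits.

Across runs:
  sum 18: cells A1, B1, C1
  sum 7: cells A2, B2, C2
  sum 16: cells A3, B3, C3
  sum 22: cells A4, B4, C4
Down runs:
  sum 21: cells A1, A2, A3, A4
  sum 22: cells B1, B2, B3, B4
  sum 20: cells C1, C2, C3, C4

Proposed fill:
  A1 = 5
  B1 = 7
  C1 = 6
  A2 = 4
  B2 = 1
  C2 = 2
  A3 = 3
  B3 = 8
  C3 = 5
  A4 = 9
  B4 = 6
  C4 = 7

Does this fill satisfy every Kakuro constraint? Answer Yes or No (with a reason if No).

Across: 5+7+6=18; 4+1+2=7; 3+8+5=16; 9+6+7=22. Down: 5+4+3+9=21; 7+1+8+6=22; 6+2+5+7=20. No digit repeats within any run.

Yes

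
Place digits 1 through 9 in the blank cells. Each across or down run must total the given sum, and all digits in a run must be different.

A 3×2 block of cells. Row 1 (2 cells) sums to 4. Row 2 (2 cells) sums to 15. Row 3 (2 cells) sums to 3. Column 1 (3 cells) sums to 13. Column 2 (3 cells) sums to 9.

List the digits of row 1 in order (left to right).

4 in 2 cells must be {1,3}; 3 in 2 cells must be {1,2}.
The 15 across and the 9 down share only 6, so (2,2) = 6.
Given what's placed, (1,2) must be 1 to fit the 4 across and 9 down.
(2,1) = 15 − 6 = 9 completes the 15 across.
(3,1) = 1: the only remaining digit allowed by both the 3 across and the 13 down.
(3,2) = 3 − 1 = 2 completes the 3 across.
(1,1) = 4 − 1 = 3 completes the 4 across.

3, 1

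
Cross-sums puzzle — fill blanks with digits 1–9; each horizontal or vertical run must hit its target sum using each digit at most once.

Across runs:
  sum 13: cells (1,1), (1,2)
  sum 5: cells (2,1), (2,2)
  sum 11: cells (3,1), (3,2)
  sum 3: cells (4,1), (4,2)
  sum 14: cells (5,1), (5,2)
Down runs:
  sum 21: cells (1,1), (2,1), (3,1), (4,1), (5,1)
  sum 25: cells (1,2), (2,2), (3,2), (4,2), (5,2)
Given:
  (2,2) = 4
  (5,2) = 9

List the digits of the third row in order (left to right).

3 in 2 cells must be {1,2}.
(2,1) = 5 − 4 = 1 completes the 5 across.
(4,1) = 2: the only remaining digit allowed by both the 3 across and the 21 down.
(4,2) = 3 − 2 = 1 completes the 3 across.
(5,1) = 14 − 9 = 5 completes the 14 across.
Nothing is forced directly, so branch on (1,2), whose candidates are 5 or 6 or 8. If (1,2) = 5: then (1,1) would have to be in {8} for the 13 across but in {4,6,7,9} for the 21 down — contradiction. If (1,2) = 8: then (1,1) would have to be in {5} for the 13 across but in {4,6,7,9} for the 21 down — contradiction. So (1,2) = 6.
(1,1) = 13 − 6 = 7 completes the 13 across.
(3,1) = 21 − 15 = 6 completes the 21 down.
(3,2) = 11 − 6 = 5 completes the 11 across.

6 5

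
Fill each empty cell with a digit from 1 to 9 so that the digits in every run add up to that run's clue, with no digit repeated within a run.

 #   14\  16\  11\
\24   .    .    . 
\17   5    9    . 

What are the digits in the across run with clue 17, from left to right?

5, 9, 3

24 in 3 cells must be {7,8,9}; 16 in 2 cells must be {7,9}.
R1C1 = 14 − 5 = 9 completes the 14 down.
R1C2 = 16 − 9 = 7 completes the 16 down.
R1C3 = 24 − 16 = 8 completes the 24 across.
R2C3 = 17 − 14 = 3 completes the 17 across.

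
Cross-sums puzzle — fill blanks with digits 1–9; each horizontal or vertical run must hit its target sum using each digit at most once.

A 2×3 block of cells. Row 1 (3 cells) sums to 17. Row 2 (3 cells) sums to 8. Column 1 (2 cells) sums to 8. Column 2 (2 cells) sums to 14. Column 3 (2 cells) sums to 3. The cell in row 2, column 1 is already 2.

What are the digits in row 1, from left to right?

3 in 2 cells must be {1,2}.
(1,1) = 8 − 2 = 6 completes the 8 down.
(1,3) = 2: the only remaining digit allowed by both the 17 across and the 3 down.
Given what's placed, (2,2) must be 5 to fit the 8 across and 14 down.
(2,3) = 8 − 7 = 1 completes the 8 across.
(1,2) = 17 − 8 = 9 completes the 17 across.

6 9 2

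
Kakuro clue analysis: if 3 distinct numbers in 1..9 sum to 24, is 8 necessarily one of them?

The only way to make 24 from 3 distinct digits is {7,8,9}, which contains 8.

Yes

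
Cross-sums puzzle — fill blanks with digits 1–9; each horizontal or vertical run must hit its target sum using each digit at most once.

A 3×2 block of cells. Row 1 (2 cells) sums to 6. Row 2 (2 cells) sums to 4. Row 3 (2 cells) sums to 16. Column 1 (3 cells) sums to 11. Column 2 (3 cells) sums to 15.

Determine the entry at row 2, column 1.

4 in 2 cells must be {1,3}; 16 in 2 cells must be {7,9}.
The 16 across and the 11 down share only 7, so (3,1) = 7.
(3,2) = 16 − 7 = 9 completes the 16 across.
Given what's placed, (1,1) must be 1 to fit the 6 across and 11 down.
(1,2) = 6 − 1 = 5 completes the 6 across.
(2,1) = 11 − 8 = 3 completes the 11 down.
(2,2) = 4 − 3 = 1 completes the 4 across.

3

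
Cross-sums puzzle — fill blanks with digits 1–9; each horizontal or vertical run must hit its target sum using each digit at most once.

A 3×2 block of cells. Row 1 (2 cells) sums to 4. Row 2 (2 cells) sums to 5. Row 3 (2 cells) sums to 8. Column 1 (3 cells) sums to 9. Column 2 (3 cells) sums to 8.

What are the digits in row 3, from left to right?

5, 3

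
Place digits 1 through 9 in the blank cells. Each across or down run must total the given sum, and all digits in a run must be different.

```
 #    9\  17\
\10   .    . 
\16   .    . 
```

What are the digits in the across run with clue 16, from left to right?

7, 9

16 in 2 cells must be {7,9}; 17 in 2 cells must be {8,9}.
The 16 across and the 9 down share only 7, so R2C1 = 7.
R2C2 = 16 − 7 = 9 completes the 16 across.
R1C1 = 9 − 7 = 2 completes the 9 down.
R1C2 = 10 − 2 = 8 completes the 10 across.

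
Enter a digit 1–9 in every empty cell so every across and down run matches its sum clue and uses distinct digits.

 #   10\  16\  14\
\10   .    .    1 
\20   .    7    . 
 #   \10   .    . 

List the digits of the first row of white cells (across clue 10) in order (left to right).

Nothing is forced directly, so branch on R2C1, whose candidates are 4 or 8 or 9. If R2C1 = 8: that forces R1C1 = 2, after which R1C2 would have to be in {7} for the 10 across but in {1,3,4,5,6,8} for the 16 down — contradiction. If R2C1 = 9: then R1C1 would have to be in {2,3,4,5,6,7} for the 10 across but in {1} for the 10 down — contradiction. So R2C1 = 4.
R1C1 = 10 − 4 = 6 completes the 10 down.
R1C2 = 10 − 7 = 3 completes the 10 across.
R2C3 = 20 − 11 = 9 completes the 20 across.
R3C2 = 16 − 10 = 6 completes the 16 down.
R3C3 = 10 − 6 = 4 completes the 10 across.

6 3 1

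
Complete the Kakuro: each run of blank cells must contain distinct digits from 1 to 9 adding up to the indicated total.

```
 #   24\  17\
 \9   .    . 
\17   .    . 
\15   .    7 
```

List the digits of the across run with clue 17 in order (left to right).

17 in 2 cells must be {8,9}; 24 in 3 cells must be {7,8,9}.
R3C1 = 15 − 7 = 8 completes the 15 across.
R1C1 = 7: the only remaining digit allowed by both the 9 across and the 24 down.
R1C2 = 9 − 7 = 2 completes the 9 across.
R2C1 = 24 − 15 = 9 completes the 24 down.
R2C2 = 17 − 9 = 8 completes the 17 across.

9, 8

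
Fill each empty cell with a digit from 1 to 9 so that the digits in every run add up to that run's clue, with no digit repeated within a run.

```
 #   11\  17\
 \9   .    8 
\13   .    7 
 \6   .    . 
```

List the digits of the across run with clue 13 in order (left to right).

R1C1 = 9 − 8 = 1 completes the 9 across.
R2C1 = 13 − 7 = 6 completes the 13 across.
R3C1 = 11 − 7 = 4 completes the 11 down.
R3C2 = 6 − 4 = 2 completes the 6 across.

6 7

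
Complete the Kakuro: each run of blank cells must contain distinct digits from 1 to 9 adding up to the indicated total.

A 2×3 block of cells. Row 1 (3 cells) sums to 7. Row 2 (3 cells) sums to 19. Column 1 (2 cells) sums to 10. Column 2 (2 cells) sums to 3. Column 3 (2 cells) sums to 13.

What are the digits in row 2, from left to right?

8 2 9

7 in 3 cells must be {1,2,4}; 3 in 2 cells must be {1,2}.
The 7 across and the 13 down share only 4, so (1,3) = 4.
The 19 across and the 3 down share only 2, so (2,2) = 2.
(2,3) = 13 − 4 = 9 completes the 13 down.
(1,2) = 3 − 2 = 1 completes the 3 down.
(2,1) = 19 − 11 = 8 completes the 19 across.
(1,1) = 7 − 5 = 2 completes the 7 across.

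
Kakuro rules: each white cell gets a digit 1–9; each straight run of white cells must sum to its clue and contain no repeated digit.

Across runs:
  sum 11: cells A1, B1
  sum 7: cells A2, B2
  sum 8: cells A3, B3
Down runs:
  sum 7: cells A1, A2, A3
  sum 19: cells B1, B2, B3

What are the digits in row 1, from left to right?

7 in 3 cells must be {1,2,4}.
Nothing is forced directly, so branch on A1, whose candidates are 2 or 4. If A1 = 4: that forces B1 = 7, B3 = 3, after which B2 would have to be in {1,2,3,4,5,6} for the 7 across but in {9} for the 19 down — contradiction. So A1 = 2.
B1 = 11 − 2 = 9 completes the 11 across.
Given what's placed, A3 must be 1 to fit the 8 across and 7 down.
B3 = 8 − 1 = 7 completes the 8 across.
A2 = 7 − 3 = 4 completes the 7 down.
B2 = 7 − 4 = 3 completes the 7 across.

2 9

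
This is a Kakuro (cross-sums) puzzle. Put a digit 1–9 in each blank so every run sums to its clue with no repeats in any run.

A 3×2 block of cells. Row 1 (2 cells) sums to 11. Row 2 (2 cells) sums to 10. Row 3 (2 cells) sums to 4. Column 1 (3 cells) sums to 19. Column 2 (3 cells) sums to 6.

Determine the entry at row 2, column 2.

3

4 in 2 cells must be {1,3}; 6 in 3 cells must be {1,2,3}.
The 4 across and the 19 down share only 3, so (3,1) = 3.
(3,2) = 4 − 3 = 1 completes the 4 across.
Nothing is forced directly, so branch on (1,1), whose candidates are 7 or 9. If (1,1) = 7: then (1,2) would have to be in {4} for the 11 across but in {2,3} for the 6 down — contradiction. So (1,1) = 9.
(1,2) = 11 − 9 = 2 completes the 11 across.
(2,1) = 19 − 12 = 7 completes the 19 down.
(2,2) = 10 − 7 = 3 completes the 10 across.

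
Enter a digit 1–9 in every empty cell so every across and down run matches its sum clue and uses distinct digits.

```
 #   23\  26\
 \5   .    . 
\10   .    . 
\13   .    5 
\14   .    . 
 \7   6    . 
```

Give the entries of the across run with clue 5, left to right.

R3C1 = 13 − 5 = 8 completes the 13 across.
Given what's placed, R4C1 must be 5 to fit the 14 across and 23 down.
R4C2 = 14 − 5 = 9 completes the 14 across.
R5C2 = 7 − 6 = 1 completes the 7 across.
Nothing is forced directly, so branch on R1C1, whose candidates are 1 or 3. If R1C1 = 3: then R1C2 would have to be in {2} for the 5 across but in {3,4,7,8} for the 26 down — contradiction. So R1C1 = 1.
R1C2 = 5 − 1 = 4 completes the 5 across.
R2C1 = 23 − 20 = 3 completes the 23 down.
R2C2 = 10 − 3 = 7 completes the 10 across.

1 4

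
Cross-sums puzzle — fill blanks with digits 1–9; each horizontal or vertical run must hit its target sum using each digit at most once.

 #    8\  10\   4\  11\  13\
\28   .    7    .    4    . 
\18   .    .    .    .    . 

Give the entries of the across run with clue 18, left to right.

2 3 1 7 5

4 in 2 cells must be {1,3}.
R1C3 = 3: the only remaining digit allowed by both the 28 across and the 4 down.
R2C2 = 10 − 7 = 3 completes the 10 down.
R2C3 = 4 − 3 = 1 completes the 4 down.
R2C4 = 11 − 4 = 7 completes the 11 down.
Given what's placed, R2C5 must be 5 to fit the 18 across and 13 down.
R1C5 = 13 − 5 = 8 completes the 13 down.
R2C1 = 18 − 16 = 2 completes the 18 across.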